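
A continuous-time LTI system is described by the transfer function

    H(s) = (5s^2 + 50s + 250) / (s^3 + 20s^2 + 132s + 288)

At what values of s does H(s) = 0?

Set the numerator to zero: 5s^2 + 50s + 250 = 0, i.e. 5·(s^2 + 10s + 50) = 0.
Factoring: (s^2 + 10s + 50) = 0.

s = -5 ± 5j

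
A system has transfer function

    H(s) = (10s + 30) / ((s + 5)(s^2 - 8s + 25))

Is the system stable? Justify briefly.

unstable

The poles can be read from the denominator factors: s = -5, 4 ± 3j.
Since the pole(s) at s = 4 ± 3j lie in the right half-plane, the system is unstable.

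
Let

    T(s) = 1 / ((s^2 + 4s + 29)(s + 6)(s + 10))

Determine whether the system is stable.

stable

The poles can be read from the denominator factors: s = -2 ± 5j, -6, -10.
Since all poles lie strictly in the left half-plane, the system is stable.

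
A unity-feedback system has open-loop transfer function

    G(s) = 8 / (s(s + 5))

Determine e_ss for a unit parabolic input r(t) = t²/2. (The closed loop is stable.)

G(s) has one pole at the origin.
This is a Type 1 system; Ka = lim_{s→0} s^2·G(s) = 0, so the steady-state error for a parabola input is infinite.

e_ss = ∞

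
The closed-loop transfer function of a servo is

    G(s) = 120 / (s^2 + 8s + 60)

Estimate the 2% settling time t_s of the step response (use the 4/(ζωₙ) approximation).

Comparing s^2 + 8s + 60 to s^2 + 2ζωₙs + ωₙ²: ωₙ = √60 ≈ 7.746 rad/s and ζ = 8/(2·√60) ≈ 0.5164.
ζωₙ = 8/2 = 4, so t_s ≈ 4/(ζωₙ) = 4/4 = 1 s.

t_s ≈ 1 s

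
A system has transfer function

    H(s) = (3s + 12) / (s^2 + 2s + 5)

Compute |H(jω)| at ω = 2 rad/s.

|H(j2)| ≈ 3.254

Substitute s = j2: numerator = 12 + j6, denominator = 1 + j4.
|H(j2)| = |12 + j6| / |1 + j4| = 13.416 / 4.1231 ≈ 3.254.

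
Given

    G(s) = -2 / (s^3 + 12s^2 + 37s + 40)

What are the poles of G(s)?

The poles are the roots of the denominator s^3 + 12s^2 + 37s + 40 = 0.
Trying s = -8: the polynomial evaluates to 0, so (s + 8) is a factor.
Dividing out leaves s^2 + 4s + 5 = 0.
The quadratic formula then gives s = -2 ± 1j.

s = -2 ± j, -8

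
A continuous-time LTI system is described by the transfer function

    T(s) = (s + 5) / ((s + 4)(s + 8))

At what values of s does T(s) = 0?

s = -5

Set the numerator to zero: s + 5 = 0.
So s = -5.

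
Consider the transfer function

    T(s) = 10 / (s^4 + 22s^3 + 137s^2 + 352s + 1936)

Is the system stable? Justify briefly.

marginally stable

The denominator s^4 + 22s^3 + 137s^2 + 352s + 1936 factors as (s^2 + 16)(s + 11)^2, giving poles at s = ±4j, -11, -11.
Since the simple pole(s) at s = 4j, -4j lie on the jω-axis with none in the right half-plane, the system is marginally stable.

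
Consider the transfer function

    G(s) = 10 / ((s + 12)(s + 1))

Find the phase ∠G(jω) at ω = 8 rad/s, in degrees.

∠G(j8) ≈ -116.6°

At s = j8: numerator = 10, denominator = -52 + j104.
∠G = ∠num − ∠den = 0° − (116.57°) = -116.6°.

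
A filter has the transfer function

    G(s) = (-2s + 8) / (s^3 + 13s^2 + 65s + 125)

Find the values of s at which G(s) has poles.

The poles are the roots of the denominator s^3 + 13s^2 + 65s + 125 = 0.
Trying s = -5: the polynomial evaluates to 0, so (s + 5) is a factor.
Dividing out leaves s^2 + 8s + 25 = 0.
The quadratic formula then gives s = -4 ± 3j.

s = -4 + 3j, -4 - 3j, -5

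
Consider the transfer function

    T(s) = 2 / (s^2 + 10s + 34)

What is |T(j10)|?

Substitute s = j10: numerator = 2, denominator = -66 + j100.
|T(j10)| = |2| / |-66 + j100| = 2 / 119.82 ≈ 0.01669.

|T(j10)| ≈ 0.01669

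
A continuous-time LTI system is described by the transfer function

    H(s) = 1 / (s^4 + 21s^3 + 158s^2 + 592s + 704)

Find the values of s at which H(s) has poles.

The poles are the roots of the denominator s^4 + 21s^3 + 158s^2 + 592s + 704 = 0.
Trying s = -2: the polynomial evaluates to 0, so (s + 2) is a factor.
Dividing out leaves s^3 + 19s^2 + 120s + 352 = 0.
This factors further as (s^2 + 8s + 32)(s + 11) = 0.

s = -2, -4 + 4j, -4 - 4j, -11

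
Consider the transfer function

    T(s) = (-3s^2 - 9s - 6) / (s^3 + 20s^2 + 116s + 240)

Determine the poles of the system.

s = -4 ± 2j, -12

The poles are the roots of the denominator s^3 + 20s^2 + 116s + 240 = 0.
Trying s = -12: the polynomial evaluates to 0, so (s + 12) is a factor.
Dividing out leaves s^2 + 8s + 20 = 0.
The quadratic formula then gives s = -4 ± 2j.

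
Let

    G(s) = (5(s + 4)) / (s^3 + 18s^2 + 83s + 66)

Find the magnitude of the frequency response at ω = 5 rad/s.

|G(j5)| ≈ 0.06653

Substitute s = j5: numerator = 20 + j25, denominator = -384 + j290.
|G(j5)| = |20 + j25| / |-384 + j290| = 32.016 / 481.20 ≈ 0.06653.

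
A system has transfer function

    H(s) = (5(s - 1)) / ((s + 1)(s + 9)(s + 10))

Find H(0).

H(0) = -1/18 ≈ -0.05556

At s = 0 each factor (s + a) contributes a and each (s^2 + bs + c) contributes c.
H(0) = 5·(-1) / ((1) · (9) · (10)) = -5/90 = -1/18.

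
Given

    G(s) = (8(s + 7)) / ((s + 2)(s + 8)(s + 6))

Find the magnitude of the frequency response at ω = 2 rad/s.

|G(j2)| ≈ 0.3948

Substitute s = j2: numerator = 56 + j16, denominator = 32 + j144.
|G(j2)| = |56 + j16| / |32 + j144| = 58.241 / 147.51 ≈ 0.3948.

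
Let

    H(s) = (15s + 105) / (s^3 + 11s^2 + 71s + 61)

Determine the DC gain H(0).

Set s = 0: H(0) = (105) / (61) = 105/61.

H(0) = 105/61 ≈ 1.721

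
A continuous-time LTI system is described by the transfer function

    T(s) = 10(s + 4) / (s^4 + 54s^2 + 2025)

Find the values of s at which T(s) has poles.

The poles are the roots of the denominator s^4 + 54s^2 + 2025 = 0.
No real roots exist; factor into two real quadratics: (s^2 - 6s + 45)(s^2 + 6s + 45) = 0.
Each quadratic gives a conjugate pair via the quadratic formula.

s = 3 ± 6j, -3 ± 6j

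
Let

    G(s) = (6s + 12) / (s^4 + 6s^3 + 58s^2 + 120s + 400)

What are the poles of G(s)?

The poles are the roots of the denominator s^4 + 6s^3 + 58s^2 + 120s + 400 = 0.
No real roots exist; factor into two real quadratics: (s^2 + 4s + 40)(s^2 + 2s + 10) = 0.
Each quadratic gives a conjugate pair via the quadratic formula.

s = -2 + 6j, -2 - 6j, -1 + 3j, -1 - 3j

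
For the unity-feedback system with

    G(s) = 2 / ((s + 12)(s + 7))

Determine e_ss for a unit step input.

e_ss = 0.9767

G(s) has no poles at the origin.
This is a Type 0 system. Kp = lim_{s→0} G(s) = 2/84 = 1/42.
e_ss = 1/(1 + Kp) = 1/(1 + 1/42) = 42/43 ≈ 0.9767.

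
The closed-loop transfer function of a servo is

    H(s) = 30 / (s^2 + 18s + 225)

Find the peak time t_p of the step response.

Comparing s^2 + 18s + 225 to s^2 + 2ζωₙs + ωₙ²: ωₙ = 15 rad/s and ζ = 18/(2·15) = 0.6.
ζωₙ = 18/2 = 9, so ω_d = ωₙ√(1−ζ²) = √(ωₙ² − (ζωₙ)²) = √(225 − 9²) = √144 = 12 rad/s.
t_p = π/ω_d = π/12 ≈ 0.2618 s.

t_p ≈ 0.2618 s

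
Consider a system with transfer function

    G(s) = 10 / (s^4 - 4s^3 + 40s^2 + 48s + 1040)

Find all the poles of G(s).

s = 4 + 6j, 4 - 6j, -2 + 4j, -2 - 4j

The poles are the roots of the denominator s^4 - 4s^3 + 40s^2 + 48s + 1040 = 0.
No real roots exist; factor into two real quadratics: (s^2 - 8s + 52)(s^2 + 4s + 20) = 0.
Each quadratic gives a conjugate pair via the quadratic formula.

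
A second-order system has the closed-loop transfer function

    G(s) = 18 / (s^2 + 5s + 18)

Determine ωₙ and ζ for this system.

Compare the denominator to the standard form s^2 + 2ζωₙs + ωₙ².
ωₙ² = 18, so ωₙ = √18 ≈ 4.243 rad/s.
2ζωₙ = 5, so ζ = 5/(2·√18) ≈ 0.5893.
With ζ = 0.5893 the response is underdamped.

ωₙ ≈ 4.243 rad/s, ζ ≈ 0.5893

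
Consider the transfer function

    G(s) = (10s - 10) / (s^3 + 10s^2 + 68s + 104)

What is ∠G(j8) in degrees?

At s = j8: numerator = -10 + j80, denominator = -536 + j32.
∠G = ∠num − ∠den = 97.125° − (176.58°) = -79.46°.

∠G(j8) ≈ -79.46°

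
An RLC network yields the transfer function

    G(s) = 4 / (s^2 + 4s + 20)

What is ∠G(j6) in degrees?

∠G(j6) ≈ -123.7°

At s = j6: numerator = 4, denominator = -16 + j24.
∠G = ∠num − ∠den = 0° − (123.69°) = -123.7°.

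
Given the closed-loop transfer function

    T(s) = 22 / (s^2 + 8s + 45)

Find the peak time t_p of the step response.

Comparing s^2 + 8s + 45 to s^2 + 2ζωₙs + ωₙ²: ωₙ = √45 ≈ 6.708 rad/s and ζ = 8/(2·√45) ≈ 0.5963.
ζωₙ = 8/2 = 4, so ω_d = ωₙ√(1−ζ²) = √(ωₙ² − (ζωₙ)²) = √(45 − 4²) = √29 ≈ 5.385 rad/s.
t_p = π/ω_d = π/5.385 ≈ 0.5834 s.

t_p ≈ 0.5834 s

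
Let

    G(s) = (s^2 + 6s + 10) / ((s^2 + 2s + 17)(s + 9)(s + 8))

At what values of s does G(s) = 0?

Set the numerator to zero: s^2 + 6s + 10 = 0.
Factoring: (s^2 + 6s + 10) = 0.

s = -3 + j, -3 - j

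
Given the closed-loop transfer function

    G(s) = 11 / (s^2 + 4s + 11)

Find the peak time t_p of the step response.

t_p ≈ 1.187 s

Comparing s^2 + 4s + 11 to s^2 + 2ζωₙs + ωₙ²: ωₙ = √11 ≈ 3.317 rad/s and ζ = 4/(2·√11) ≈ 0.6030.
ζωₙ = 4/2 = 2, so ω_d = ωₙ√(1−ζ²) = √(ωₙ² − (ζωₙ)²) = √(11 − 2²) = √7 ≈ 2.646 rad/s.
t_p = π/ω_d = π/2.646 ≈ 1.187 s.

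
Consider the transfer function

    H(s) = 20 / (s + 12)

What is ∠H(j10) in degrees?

∠H(j10) ≈ -39.81°

At s = j10: numerator = 20, denominator = 12 + j10.
∠H = ∠num − ∠den = 0° − (39.806°) = -39.81°.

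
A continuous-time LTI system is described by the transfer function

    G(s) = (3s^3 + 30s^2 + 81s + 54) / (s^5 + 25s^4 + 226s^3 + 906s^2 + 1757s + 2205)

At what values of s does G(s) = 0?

Set the numerator to zero: 3s^3 + 30s^2 + 81s + 54 = 0, i.e. 3·(s^3 + 10s^2 + 27s + 18) = 0.
Factoring: (s + 3)(s + 6)(s + 1) = 0.

s = -3, -6, -1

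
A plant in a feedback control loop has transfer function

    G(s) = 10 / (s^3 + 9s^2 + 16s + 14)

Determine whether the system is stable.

stable

The denominator s^3 + 9s^2 + 16s + 14 factors as (s^2 + 2s + 2)(s + 7), giving poles at s = -1 + j, -1 - j, -7.
Since all poles lie strictly in the left half-plane, the system is stable.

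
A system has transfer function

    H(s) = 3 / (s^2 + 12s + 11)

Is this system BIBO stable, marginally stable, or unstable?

stable

The denominator s^2 + 12s + 11 factors as (s + 11)(s + 1), giving poles at s = -11, -1.
Since all poles lie strictly in the left half-plane, the system is stable.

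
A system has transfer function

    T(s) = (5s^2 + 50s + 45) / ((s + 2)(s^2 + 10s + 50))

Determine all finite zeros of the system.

Set the numerator to zero: 5s^2 + 50s + 45 = 0, i.e. 5·(s^2 + 10s + 9) = 0.
Factoring: (s + 9)(s + 1) = 0.

s = -9, -1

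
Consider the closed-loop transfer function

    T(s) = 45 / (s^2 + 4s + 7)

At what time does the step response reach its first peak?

t_p ≈ 1.814 s

Comparing s^2 + 4s + 7 to s^2 + 2ζωₙs + ωₙ²: ωₙ = √7 ≈ 2.646 rad/s and ζ = 4/(2·√7) ≈ 0.7559.
ζωₙ = 4/2 = 2, so ω_d = ωₙ√(1−ζ²) = √(ωₙ² − (ζωₙ)²) = √(7 − 2²) = √3 ≈ 1.732 rad/s.
t_p = π/ω_d = π/1.732 ≈ 1.814 s.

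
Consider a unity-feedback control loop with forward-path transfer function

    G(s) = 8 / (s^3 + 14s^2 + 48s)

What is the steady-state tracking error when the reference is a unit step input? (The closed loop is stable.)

e_ss = 0

G(s) has one pole at the origin.
This is a Type 1 system; for a step input the steady-state error is zero.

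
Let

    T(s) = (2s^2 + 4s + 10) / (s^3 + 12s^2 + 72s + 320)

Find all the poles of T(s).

The poles are the roots of the denominator s^3 + 12s^2 + 72s + 320 = 0.
Trying s = -8: the polynomial evaluates to 0, so (s + 8) is a factor.
Dividing out leaves s^2 + 4s + 40 = 0.
The quadratic formula then gives s = -2 ± 6j.

s = -2 + 6j, -2 - 6j, -8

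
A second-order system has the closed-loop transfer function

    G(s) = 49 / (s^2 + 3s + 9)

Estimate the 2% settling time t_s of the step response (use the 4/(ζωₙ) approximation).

Comparing s^2 + 3s + 9 to s^2 + 2ζωₙs + ωₙ²: ωₙ = 3 rad/s and ζ = 3/(2·3) = 0.5.
ζωₙ = 3/2 = 1.5, so t_s ≈ 4/(ζωₙ) = 4/1.5 ≈ 2.667 s.

t_s ≈ 2.667 s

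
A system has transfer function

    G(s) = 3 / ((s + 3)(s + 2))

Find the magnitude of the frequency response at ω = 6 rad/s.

|G(j6)| ≈ 0.07071

Substitute s = j6: numerator = 3, denominator = -30 + j30.
|G(j6)| = |3| / |-30 + j30| = 3 / 42.426 ≈ 0.07071.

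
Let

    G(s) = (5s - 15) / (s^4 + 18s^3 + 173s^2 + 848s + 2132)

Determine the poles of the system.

s = -4 ± 6j, -5 ± 4j

The poles are the roots of the denominator s^4 + 18s^3 + 173s^2 + 848s + 2132 = 0.
No real roots exist; factor into two real quadratics: (s^2 + 8s + 52)(s^2 + 10s + 41) = 0.
Each quadratic gives a conjugate pair via the quadratic formula.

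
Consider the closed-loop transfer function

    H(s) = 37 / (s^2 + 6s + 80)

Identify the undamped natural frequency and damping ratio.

Compare the denominator to the standard form s^2 + 2ζωₙs + ωₙ².
ωₙ² = 80, so ωₙ = √80 ≈ 8.944 rad/s.
2ζωₙ = 6, so ζ = 6/(2·√80) ≈ 0.3354.
With ζ = 0.3354 the response is underdamped.

ωₙ ≈ 8.944 rad/s, ζ ≈ 0.3354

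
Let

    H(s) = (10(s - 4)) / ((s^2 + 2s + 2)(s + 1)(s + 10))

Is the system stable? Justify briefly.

stable

The poles can be read from the denominator factors: s = -1 ± j, -1, -10.
Since all poles lie strictly in the left half-plane, the system is stable.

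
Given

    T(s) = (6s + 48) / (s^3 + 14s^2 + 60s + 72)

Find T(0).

T(0) = 2/3 ≈ 0.6667

Set s = 0: T(0) = (48) / (72) = 2/3.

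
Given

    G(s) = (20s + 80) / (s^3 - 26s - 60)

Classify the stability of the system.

The denominator s^3 - 26s - 60 factors as (s - 6)(s^2 + 6s + 10), giving poles at s = 6, -3 ± j.
Since the pole(s) at s = 6 lie in the right half-plane, the system is unstable.

unstable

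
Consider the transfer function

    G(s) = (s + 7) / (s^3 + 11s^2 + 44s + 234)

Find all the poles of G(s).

s = -1 ± 5j, -9

The poles are the roots of the denominator s^3 + 11s^2 + 44s + 234 = 0.
Trying s = -9: the polynomial evaluates to 0, so (s + 9) is a factor.
Dividing out leaves s^2 + 2s + 26 = 0.
The quadratic formula then gives s = -1 ± 5j.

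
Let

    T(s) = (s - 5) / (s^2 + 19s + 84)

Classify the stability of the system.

stable

The denominator s^2 + 19s + 84 factors as (s + 7)(s + 12), giving poles at s = -7, -12.
Since all poles lie strictly in the left half-plane, the system is stable.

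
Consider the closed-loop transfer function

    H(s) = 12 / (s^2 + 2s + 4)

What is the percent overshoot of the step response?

Comparing s^2 + 2s + 4 to s^2 + 2ζωₙs + ωₙ²: ωₙ = 2 rad/s and ζ = 2/(2·2) = 0.5.
%OS = 100·exp(−πζ/√(1−ζ²)) = 100·exp(−π·0.5/√(1−0.5²)) ≈ 16.3%.

%OS ≈ 16.3%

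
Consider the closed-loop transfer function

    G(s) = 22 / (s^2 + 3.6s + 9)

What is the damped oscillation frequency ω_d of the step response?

ω_d = 2.400 rad/s

Comparing s^2 + 3.6s + 9 to s^2 + 2ζωₙs + ωₙ²: ωₙ = 3 rad/s and ζ = 3.6/(2·3) = 0.6.
ζωₙ = 3.6/2 = 1.8, so ω_d = ωₙ√(1−ζ²) = √(ωₙ² − (ζωₙ)²) = √(9 − 1.8²) = √5.76 = 2.400 rad/s.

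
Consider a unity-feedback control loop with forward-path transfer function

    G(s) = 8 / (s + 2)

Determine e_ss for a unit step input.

e_ss = 0.2000

G(s) has no poles at the origin.
This is a Type 0 system. Kp = lim_{s→0} G(s) = 8/2 = 4.
e_ss = 1/(1 + Kp) = 1/(1 + 4) = 1/5 ≈ 0.2000.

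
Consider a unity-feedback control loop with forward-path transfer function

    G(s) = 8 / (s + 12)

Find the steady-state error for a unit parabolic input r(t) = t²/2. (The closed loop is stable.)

G(s) has no poles at the origin.
This is a Type 0 system; Ka = lim_{s→0} s^2·G(s) = 0, so the steady-state error for a parabola input is infinite.

e_ss = ∞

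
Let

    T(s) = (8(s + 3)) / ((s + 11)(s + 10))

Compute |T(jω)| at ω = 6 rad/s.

|T(j6)| ≈ 0.3673

Substitute s = j6: numerator = 24 + j48, denominator = 74 + j126.
|T(j6)| = |24 + j48| / |74 + j126| = 53.666 / 146.12 ≈ 0.3673.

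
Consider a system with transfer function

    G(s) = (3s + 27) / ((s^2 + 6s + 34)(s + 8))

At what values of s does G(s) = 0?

s = -9

Set the numerator to zero: 3s + 27 = 0, i.e. 3·(s + 9) = 0.
So s = -9.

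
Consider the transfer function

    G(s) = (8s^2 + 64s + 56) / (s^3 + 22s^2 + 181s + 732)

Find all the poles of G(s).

The poles are the roots of the denominator s^3 + 22s^2 + 181s + 732 = 0.
Trying s = -12: the polynomial evaluates to 0, so (s + 12) is a factor.
Dividing out leaves s^2 + 10s + 61 = 0.
The quadratic formula then gives s = -5 ± 6j.

s = -5 + 6j, -5 - 6j, -12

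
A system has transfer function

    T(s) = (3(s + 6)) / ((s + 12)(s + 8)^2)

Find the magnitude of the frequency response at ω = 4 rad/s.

Substitute s = j4: numerator = 18 + j12, denominator = 320 + j960.
|T(j4)| = |18 + j12| / |320 + j960| = 21.633 / 1011.9 ≈ 0.02138.

|T(j4)| ≈ 0.02138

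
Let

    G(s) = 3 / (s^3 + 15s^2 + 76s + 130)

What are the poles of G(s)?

s = -5, -5 ± j

The poles are the roots of the denominator s^3 + 15s^2 + 76s + 130 = 0.
Trying s = -5: the polynomial evaluates to 0, so (s + 5) is a factor.
Dividing out leaves s^2 + 10s + 26 = 0.
The quadratic formula then gives s = -5 ± 1j.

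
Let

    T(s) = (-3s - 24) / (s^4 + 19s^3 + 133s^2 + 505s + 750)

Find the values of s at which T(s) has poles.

The poles are the roots of the denominator s^4 + 19s^3 + 133s^2 + 505s + 750 = 0.
Trying s = -3: the polynomial evaluates to 0, so (s + 3) is a factor.
Dividing out leaves s^3 + 16s^2 + 85s + 250 = 0.
This factors further as (s^2 + 6s + 25)(s + 10) = 0.

s = -3 ± 4j, -3, -10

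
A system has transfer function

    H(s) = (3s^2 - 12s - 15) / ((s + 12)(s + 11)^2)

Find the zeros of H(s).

s = 5, -1

Set the numerator to zero: 3s^2 - 12s - 15 = 0, i.e. 3·(s^2 - 4s - 5) = 0.
Factoring: (s - 5)(s + 1) = 0.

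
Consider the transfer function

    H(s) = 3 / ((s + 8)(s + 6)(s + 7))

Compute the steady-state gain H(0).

H(0) = 1/112 ≈ 0.008929

At s = 0 each factor (s + a) contributes a and each (s^2 + bs + c) contributes c.
H(0) = 3·1 / ((8) · (6) · (7)) = 3/336 = 1/112.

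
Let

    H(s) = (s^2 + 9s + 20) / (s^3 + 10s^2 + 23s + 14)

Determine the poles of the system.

s = -2, -1, -7

The poles are the roots of the denominator s^3 + 10s^2 + 23s + 14 = 0.
Trying s = -2: the polynomial evaluates to 0, so (s + 2) is a factor.
Dividing out leaves s^2 + 8s + 7 = 0.
Factoring the quadratic: (s + 1)(s + 7) = 0.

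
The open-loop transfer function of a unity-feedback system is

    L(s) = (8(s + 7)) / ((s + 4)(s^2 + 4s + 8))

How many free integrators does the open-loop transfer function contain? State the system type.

The denominator has no factor of s at the origin — no free integrator — so this is a Type 0 system.

Type 0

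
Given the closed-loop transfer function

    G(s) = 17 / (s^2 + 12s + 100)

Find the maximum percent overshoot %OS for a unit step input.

Comparing s^2 + 12s + 100 to s^2 + 2ζωₙs + ωₙ²: ωₙ = 10 rad/s and ζ = 12/(2·10) = 0.6.
%OS = 100·exp(−πζ/√(1−ζ²)) = 100·exp(−π·0.6/√(1−0.6²)) ≈ 9.48%.

%OS ≈ 9.48%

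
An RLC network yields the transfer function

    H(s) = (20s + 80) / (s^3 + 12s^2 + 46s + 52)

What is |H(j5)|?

Substitute s = j5: numerator = 80 + j100, denominator = -248 + j105.
|H(j5)| = |80 + j100| / |-248 + j105| = 128.06 / 269.31 ≈ 0.4755.

|H(j5)| ≈ 0.4755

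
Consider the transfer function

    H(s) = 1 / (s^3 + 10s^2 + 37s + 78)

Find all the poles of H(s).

The poles are the roots of the denominator s^3 + 10s^2 + 37s + 78 = 0.
Trying s = -6: the polynomial evaluates to 0, so (s + 6) is a factor.
Dividing out leaves s^2 + 4s + 13 = 0.
The quadratic formula then gives s = -2 ± 3j.

s = -2 ± 3j, -6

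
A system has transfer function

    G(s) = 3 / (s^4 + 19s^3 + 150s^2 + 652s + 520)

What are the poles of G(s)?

s = -10, -4 + 6j, -4 - 6j, -1

The poles are the roots of the denominator s^4 + 19s^3 + 150s^2 + 652s + 520 = 0.
Trying s = -10: the polynomial evaluates to 0, so (s + 10) is a factor.
Dividing out leaves s^3 + 9s^2 + 60s + 52 = 0.
This factors further as (s^2 + 8s + 52)(s + 1) = 0.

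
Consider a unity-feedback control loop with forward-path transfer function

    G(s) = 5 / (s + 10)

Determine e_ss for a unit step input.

G(s) has no poles at the origin.
This is a Type 0 system. Kp = lim_{s→0} G(s) = 5/10 = 1/2.
e_ss = 1/(1 + Kp) = 1/(1 + 1/2) = 2/3 ≈ 0.6667.

e_ss = 0.6667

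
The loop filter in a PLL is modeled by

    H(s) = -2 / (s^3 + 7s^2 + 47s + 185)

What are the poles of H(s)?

The poles are the roots of the denominator s^3 + 7s^2 + 47s + 185 = 0.
Trying s = -5: the polynomial evaluates to 0, so (s + 5) is a factor.
Dividing out leaves s^2 + 2s + 37 = 0.
The quadratic formula then gives s = -1 ± 6j.

s = -1 + 6j, -1 - 6j, -5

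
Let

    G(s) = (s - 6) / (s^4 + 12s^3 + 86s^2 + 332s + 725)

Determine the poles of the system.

The poles are the roots of the denominator s^4 + 12s^3 + 86s^2 + 332s + 725 = 0.
No real roots exist; factor into two real quadratics: (s^2 + 4s + 29)(s^2 + 8s + 25) = 0.
Each quadratic gives a conjugate pair via the quadratic formula.

s = -2 + 5j, -2 - 5j, -4 + 3j, -4 - 3j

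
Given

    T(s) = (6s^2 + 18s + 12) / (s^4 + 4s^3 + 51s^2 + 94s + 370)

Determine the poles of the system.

s = -1 ± 6j, -1 ± 3j

The poles are the roots of the denominator s^4 + 4s^3 + 51s^2 + 94s + 370 = 0.
No real roots exist; factor into two real quadratics: (s^2 + 2s + 37)(s^2 + 2s + 10) = 0.
Each quadratic gives a conjugate pair via the quadratic formula.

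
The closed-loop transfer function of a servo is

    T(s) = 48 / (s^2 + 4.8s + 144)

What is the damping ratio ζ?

Compare the denominator to the standard form s^2 + 2ζωₙs + ωₙ².
ωₙ² = 144, so ωₙ = 12 rad/s.
2ζωₙ = 4.8, so ζ = 4.8/(2·12) = 0.2.
With ζ = 0.2 the response is underdamped.

ζ = 0.2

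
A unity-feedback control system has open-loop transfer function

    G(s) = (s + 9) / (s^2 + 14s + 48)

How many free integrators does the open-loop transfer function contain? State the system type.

The denominator has no factor of s at the origin — no free integrator — so this is a Type 0 system.

Type 0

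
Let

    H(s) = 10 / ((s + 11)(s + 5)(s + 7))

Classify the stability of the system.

The poles can be read from the denominator factors: s = -11, -5, -7.
Since all poles lie strictly in the left half-plane, the system is stable.

stable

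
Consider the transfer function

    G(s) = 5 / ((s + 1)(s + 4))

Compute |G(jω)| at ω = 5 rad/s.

Substitute s = j5: numerator = 5, denominator = -21 + j25.
|G(j5)| = |5| / |-21 + j25| = 5 / 32.650 ≈ 0.1531.

|G(j5)| ≈ 0.1531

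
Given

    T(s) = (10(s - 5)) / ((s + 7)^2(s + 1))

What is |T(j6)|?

Substitute s = j6: numerator = -50 + j60, denominator = -491 + j162.
|T(j6)| = |-50 + j60| / |-491 + j162| = 78.102 / 517.03 ≈ 0.1511.

|T(j6)| ≈ 0.1511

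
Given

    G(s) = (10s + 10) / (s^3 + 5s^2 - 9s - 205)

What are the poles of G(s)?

s = -5 ± 4j, 5

The poles are the roots of the denominator s^3 + 5s^2 - 9s - 205 = 0.
Trying s = 5: the polynomial evaluates to 0, so (s - 5) is a factor.
Dividing out leaves s^2 + 10s + 41 = 0.
The quadratic formula then gives s = -5 ± 4j.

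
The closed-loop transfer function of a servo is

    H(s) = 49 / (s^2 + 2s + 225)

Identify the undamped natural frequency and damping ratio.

Compare the denominator to the standard form s^2 + 2ζωₙs + ωₙ².
ωₙ² = 225, so ωₙ = 15 rad/s.
2ζωₙ = 2, so ζ = 2/(2·15) ≈ 0.06667.
With ζ = 0.06667 the response is underdamped.

ωₙ = 15 rad/s, ζ ≈ 0.06667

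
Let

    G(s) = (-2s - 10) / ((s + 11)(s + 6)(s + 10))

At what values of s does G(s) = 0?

Set the numerator to zero: -2s - 10 = 0, i.e. -2·(s + 5) = 0.
So s = -5.

s = -5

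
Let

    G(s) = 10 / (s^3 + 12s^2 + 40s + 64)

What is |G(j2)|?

Substitute s = j2: numerator = 10, denominator = 16 + j72.
|G(j2)| = |10| / |16 + j72| = 10 / 73.756 ≈ 0.1356.

|G(j2)| ≈ 0.1356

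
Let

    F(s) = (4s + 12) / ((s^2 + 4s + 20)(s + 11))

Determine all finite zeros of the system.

s = -3

Set the numerator to zero: 4s + 12 = 0, i.e. 4·(s + 3) = 0.
So s = -3.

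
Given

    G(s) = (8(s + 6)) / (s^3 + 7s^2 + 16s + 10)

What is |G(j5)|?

|G(j5)| ≈ 0.3653

Substitute s = j5: numerator = 48 + j40, denominator = -165 - j45.
|G(j5)| = |48 + j40| / |-165 - j45| = 62.482 / 171.03 ≈ 0.3653.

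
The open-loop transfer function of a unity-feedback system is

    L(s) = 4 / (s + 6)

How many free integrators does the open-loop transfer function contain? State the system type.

The denominator has no factor of s at the origin — no free integrator — so this is a Type 0 system.

Type 0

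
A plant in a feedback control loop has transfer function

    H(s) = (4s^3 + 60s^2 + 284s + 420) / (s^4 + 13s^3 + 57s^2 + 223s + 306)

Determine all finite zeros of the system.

Set the numerator to zero: 4s^3 + 60s^2 + 284s + 420 = 0, i.e. 4·(s^3 + 15s^2 + 71s + 105) = 0.
Factoring: (s + 5)(s + 7)(s + 3) = 0.

s = -5, -7, -3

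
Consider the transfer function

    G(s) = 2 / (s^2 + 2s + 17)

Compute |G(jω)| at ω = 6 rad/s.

Substitute s = j6: numerator = 2, denominator = -19 + j12.
|G(j6)| = |2| / |-19 + j12| = 2 / 22.472 ≈ 0.08900.

|G(j6)| ≈ 0.08900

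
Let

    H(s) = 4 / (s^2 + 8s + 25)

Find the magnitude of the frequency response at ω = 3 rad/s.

|H(j3)| ≈ 0.1387

Substitute s = j3: numerator = 4, denominator = 16 + j24.
|H(j3)| = |4| / |16 + j24| = 4 / 28.844 ≈ 0.1387.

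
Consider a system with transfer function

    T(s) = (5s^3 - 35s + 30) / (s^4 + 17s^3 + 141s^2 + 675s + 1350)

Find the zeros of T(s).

s = 1, 2, -3

Set the numerator to zero: 5s^3 - 35s + 30 = 0, i.e. 5·(s^3 - 7s + 6) = 0.
Factoring: (s - 1)(s - 2)(s + 3) = 0.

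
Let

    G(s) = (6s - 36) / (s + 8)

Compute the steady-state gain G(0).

G(0) = -9/2 ≈ -4.500

Set s = 0: G(0) = (-36) / (8) = -9/2.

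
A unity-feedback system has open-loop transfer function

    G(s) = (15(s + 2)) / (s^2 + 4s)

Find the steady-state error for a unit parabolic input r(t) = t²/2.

e_ss = ∞

G(s) has one pole at the origin.
This is a Type 1 system; Ka = lim_{s→0} s^2·G(s) = 0, so the steady-state error for a parabola input is infinite.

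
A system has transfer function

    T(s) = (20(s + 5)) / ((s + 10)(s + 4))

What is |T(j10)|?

Substitute s = j10: numerator = 100 + j200, denominator = -60 + j140.
|T(j10)| = |100 + j200| / |-60 + j140| = 223.61 / 152.32 ≈ 1.468.

|T(j10)| ≈ 1.468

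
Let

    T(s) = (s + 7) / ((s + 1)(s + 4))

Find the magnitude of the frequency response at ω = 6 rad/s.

Substitute s = j6: numerator = 7 + j6, denominator = -32 + j30.
|T(j6)| = |7 + j6| / |-32 + j30| = 9.2195 / 43.863 ≈ 0.2102.

|T(j6)| ≈ 0.2102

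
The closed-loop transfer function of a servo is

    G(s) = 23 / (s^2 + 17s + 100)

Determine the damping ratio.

Compare the denominator to the standard form s^2 + 2ζωₙs + ωₙ².
ωₙ² = 100, so ωₙ = 10 rad/s.
2ζωₙ = 17, so ζ = 17/(2·10) = 0.85.

ζ = 0.85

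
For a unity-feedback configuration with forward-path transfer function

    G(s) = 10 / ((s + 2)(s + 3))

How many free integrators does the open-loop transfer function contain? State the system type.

Type 0

The denominator has no factor of s at the origin — no free integrator — so this is a Type 0 system.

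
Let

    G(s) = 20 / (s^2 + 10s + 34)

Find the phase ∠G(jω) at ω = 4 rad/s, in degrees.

At s = j4: numerator = 20, denominator = 18 + j40.
∠G = ∠num − ∠den = 0° − (65.772°) = -65.77°.

∠G(j4) ≈ -65.77°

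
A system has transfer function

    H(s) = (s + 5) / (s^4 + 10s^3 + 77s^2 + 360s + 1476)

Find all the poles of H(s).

s = ±6j, -5 ± 4j

The poles are the roots of the denominator s^4 + 10s^3 + 77s^2 + 360s + 1476 = 0.
No real roots exist; factor into two real quadratics: (s^2 + 36)(s^2 + 10s + 41) = 0.
Each quadratic gives a conjugate pair via the quadratic formula.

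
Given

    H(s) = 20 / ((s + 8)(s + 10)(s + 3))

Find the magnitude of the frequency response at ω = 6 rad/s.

|H(j6)| ≈ 0.02557

Substitute s = j6: numerator = 20, denominator = -516 + j588.
|H(j6)| = |20| / |-516 + j588| = 20 / 782.30 ≈ 0.02557.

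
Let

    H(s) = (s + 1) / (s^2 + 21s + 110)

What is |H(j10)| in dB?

|H(j10)|_dB ≈ -26.4 dB

Substitute s = j10: numerator = 1 + j10, denominator = 10 + j210.
|H(j10)| = |1 + j10| / |10 + j210| = 10.050 / 210.24 ≈ 0.04780.
In decibels: 20·log₁₀(0.04780) ≈ -26.4 dB.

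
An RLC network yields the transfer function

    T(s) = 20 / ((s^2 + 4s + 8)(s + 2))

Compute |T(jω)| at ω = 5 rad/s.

|T(j5)| ≈ 0.1415

Substitute s = j5: numerator = 20, denominator = -134 - j45.
|T(j5)| = |20| / |-134 - j45| = 20 / 141.35 ≈ 0.1415.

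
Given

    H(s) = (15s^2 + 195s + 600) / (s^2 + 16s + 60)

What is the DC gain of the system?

Set s = 0: H(0) = (600) / (60) = 10.

H(0) = 10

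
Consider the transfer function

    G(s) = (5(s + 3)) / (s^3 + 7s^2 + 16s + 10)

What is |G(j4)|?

|G(j4)| ≈ 0.2451

Substitute s = j4: numerator = 15 + j20, denominator = -102.
|G(j4)| = |15 + j20| / |-102| = 25 / 102 ≈ 0.2451.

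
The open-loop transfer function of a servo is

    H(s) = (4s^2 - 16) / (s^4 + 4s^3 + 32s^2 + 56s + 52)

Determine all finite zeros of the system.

s = -2, 2

Set the numerator to zero: 4s^2 - 16 = 0, i.e. 4·(s^2 - 4) = 0.
Factoring: (s + 2)(s - 2) = 0.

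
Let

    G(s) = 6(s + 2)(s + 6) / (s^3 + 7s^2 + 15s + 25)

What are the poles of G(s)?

s = -1 + 2j, -1 - 2j, -5

The poles are the roots of the denominator s^3 + 7s^2 + 15s + 25 = 0.
Trying s = -5: the polynomial evaluates to 0, so (s + 5) is a factor.
Dividing out leaves s^2 + 2s + 5 = 0.
The quadratic formula then gives s = -1 ± 2j.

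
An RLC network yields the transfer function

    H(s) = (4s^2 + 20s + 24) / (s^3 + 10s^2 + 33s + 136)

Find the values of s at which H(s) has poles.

s = -1 + 4j, -1 - 4j, -8

The poles are the roots of the denominator s^3 + 10s^2 + 33s + 136 = 0.
Trying s = -8: the polynomial evaluates to 0, so (s + 8) is a factor.
Dividing out leaves s^2 + 2s + 17 = 0.
The quadratic formula then gives s = -1 ± 4j.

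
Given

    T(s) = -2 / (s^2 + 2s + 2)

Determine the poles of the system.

The poles are the roots of the denominator s^2 + 2s + 2 = 0.
Using the quadratic formula: s = (-2 ± √(-4))/2 = -1 ± 1j.

s = -1 ± j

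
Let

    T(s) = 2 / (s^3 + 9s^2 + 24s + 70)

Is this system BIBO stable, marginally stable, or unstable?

The denominator s^3 + 9s^2 + 24s + 70 factors as (s^2 + 2s + 10)(s + 7), giving poles at s = -1 + 3j, -1 - 3j, -7.
Since all poles lie strictly in the left half-plane, the system is stable.

stable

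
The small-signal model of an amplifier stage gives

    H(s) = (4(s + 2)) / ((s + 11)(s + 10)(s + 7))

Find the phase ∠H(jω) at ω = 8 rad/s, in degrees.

At s = j8: numerator = 8 + j32, denominator = -1022 + j1544.
∠H = ∠num − ∠den = 75.964° − (123.50°) = -47.54°.

∠H(j8) ≈ -47.54°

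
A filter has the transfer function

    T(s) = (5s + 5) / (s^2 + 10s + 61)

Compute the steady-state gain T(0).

T(0) = 5/61 ≈ 0.08197

Set s = 0: T(0) = (5) / (61) = 5/61.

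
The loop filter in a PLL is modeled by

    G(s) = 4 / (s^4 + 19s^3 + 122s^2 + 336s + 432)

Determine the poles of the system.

The poles are the roots of the denominator s^4 + 19s^3 + 122s^2 + 336s + 432 = 0.
Trying s = -6: the polynomial evaluates to 0, so (s + 6) is a factor.
Dividing out leaves s^3 + 13s^2 + 44s + 72 = 0.
This factors further as (s^2 + 4s + 8)(s + 9) = 0.

s = -2 + 2j, -2 - 2j, -6, -9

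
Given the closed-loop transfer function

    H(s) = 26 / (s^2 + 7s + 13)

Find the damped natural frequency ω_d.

Comparing s^2 + 7s + 13 to s^2 + 2ζωₙs + ωₙ²: ωₙ = √13 ≈ 3.606 rad/s and ζ = 7/(2·√13) ≈ 0.9707.
ζωₙ = 7/2 = 3.5, so ω_d = ωₙ√(1−ζ²) = √(ωₙ² − (ζωₙ)²) = √(13 − 3.5²) = √0.75 ≈ 0.8660 rad/s.

ω_d ≈ 0.8660 rad/s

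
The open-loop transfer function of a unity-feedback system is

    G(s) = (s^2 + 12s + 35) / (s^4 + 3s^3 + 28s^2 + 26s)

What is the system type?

Factor s from the denominator: s^4 + 3s^3 + 28s^2 + 26s = s·(s^3 + 3s^2 + 28s + 26).
There is 1 pole at the origin, so the system is Type 1.

Type 1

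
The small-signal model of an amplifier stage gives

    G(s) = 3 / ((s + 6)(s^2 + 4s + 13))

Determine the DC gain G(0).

At s = 0 each factor (s + a) contributes a and each (s^2 + bs + c) contributes c.
G(0) = 3·1 / ((6) · (13)) = 3/78 = 1/26.

G(0) = 1/26 ≈ 0.03846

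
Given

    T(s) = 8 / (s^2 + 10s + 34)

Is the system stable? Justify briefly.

The poles can be read from the denominator factors: s = -5 ± 3j.
Since all poles lie strictly in the left half-plane, the system is stable.

stable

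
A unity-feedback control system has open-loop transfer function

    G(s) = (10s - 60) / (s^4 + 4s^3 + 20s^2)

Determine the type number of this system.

Factor s from the denominator: s^4 + 4s^3 + 20s^2 = s^2·(s^2 + 4s + 20).
There are 2 poles at the origin, so the system is Type 2.

Type 2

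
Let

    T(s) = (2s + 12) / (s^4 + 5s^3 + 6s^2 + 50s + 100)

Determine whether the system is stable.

The denominator s^4 + 5s^3 + 6s^2 + 50s + 100 factors as (s + 2)(s + 5)(s^2 - 2s + 10), giving poles at s = -2, -5, 1 ± 3j.
Since the pole(s) at s = 1 + 3j, 1 - 3j lie in the right half-plane, the system is unstable.

unstable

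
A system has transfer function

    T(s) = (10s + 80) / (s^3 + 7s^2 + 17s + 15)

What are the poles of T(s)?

s = -2 ± j, -3

The poles are the roots of the denominator s^3 + 7s^2 + 17s + 15 = 0.
Trying s = -3: the polynomial evaluates to 0, so (s + 3) is a factor.
Dividing out leaves s^2 + 4s + 5 = 0.
The quadratic formula then gives s = -2 ± 1j.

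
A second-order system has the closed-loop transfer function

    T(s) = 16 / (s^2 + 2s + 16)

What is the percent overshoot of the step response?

%OS ≈ 44.4%

Comparing s^2 + 2s + 16 to s^2 + 2ζωₙs + ωₙ²: ωₙ = 4 rad/s and ζ = 2/(2·4) = 0.25.
%OS = 100·exp(−πζ/√(1−ζ²)) = 100·exp(−π·0.25/√(1−0.25²)) ≈ 44.4%.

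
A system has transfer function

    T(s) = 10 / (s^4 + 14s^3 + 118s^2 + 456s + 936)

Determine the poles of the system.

s = -3 + 3j, -3 - 3j, -4 + 6j, -4 - 6j

The poles are the roots of the denominator s^4 + 14s^3 + 118s^2 + 456s + 936 = 0.
No real roots exist; factor into two real quadratics: (s^2 + 6s + 18)(s^2 + 8s + 52) = 0.
Each quadratic gives a conjugate pair via the quadratic formula.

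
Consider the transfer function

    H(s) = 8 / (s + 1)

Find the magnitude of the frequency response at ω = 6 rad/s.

Substitute s = j6: numerator = 8, denominator = 1 + j6.
|H(j6)| = |8| / |1 + j6| = 8 / 6.0828 ≈ 1.315.

|H(j6)| ≈ 1.315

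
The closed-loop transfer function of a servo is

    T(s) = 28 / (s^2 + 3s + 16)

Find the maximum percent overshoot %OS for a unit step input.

%OS ≈ 28.1%

Comparing s^2 + 3s + 16 to s^2 + 2ζωₙs + ωₙ²: ωₙ = 4 rad/s and ζ = 3/(2·4) = 0.375.
%OS = 100·exp(−πζ/√(1−ζ²)) = 100·exp(−π·0.375/√(1−0.375²)) ≈ 28.1%.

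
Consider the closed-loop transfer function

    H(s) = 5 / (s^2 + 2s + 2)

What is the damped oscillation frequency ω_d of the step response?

ω_d = 1 rad/s

Comparing s^2 + 2s + 2 to s^2 + 2ζωₙs + ωₙ²: ωₙ = √2 ≈ 1.414 rad/s and ζ = 2/(2·√2) ≈ 0.7071.
ζωₙ = 2/2 = 1, so ω_d = ωₙ√(1−ζ²) = √(ωₙ² − (ζωₙ)²) = √(2 − 1²) = √1 = 1 rad/s.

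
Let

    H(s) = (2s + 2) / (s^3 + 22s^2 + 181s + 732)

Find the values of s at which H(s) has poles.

s = -5 + 6j, -5 - 6j, -12

The poles are the roots of the denominator s^3 + 22s^2 + 181s + 732 = 0.
Trying s = -12: the polynomial evaluates to 0, so (s + 12) is a factor.
Dividing out leaves s^2 + 10s + 61 = 0.
The quadratic formula then gives s = -5 ± 6j.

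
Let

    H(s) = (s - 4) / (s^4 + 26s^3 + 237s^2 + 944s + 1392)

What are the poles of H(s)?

s = -5 ± 2j, -12, -4

The poles are the roots of the denominator s^4 + 26s^3 + 237s^2 + 944s + 1392 = 0.
Trying s = -12: the polynomial evaluates to 0, so (s + 12) is a factor.
Dividing out leaves s^3 + 14s^2 + 69s + 116 = 0.
This factors further as (s^2 + 10s + 29)(s + 4) = 0.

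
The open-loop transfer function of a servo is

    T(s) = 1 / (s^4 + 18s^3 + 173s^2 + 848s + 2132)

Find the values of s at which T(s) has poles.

The poles are the roots of the denominator s^4 + 18s^3 + 173s^2 + 848s + 2132 = 0.
No real roots exist; factor into two real quadratics: (s^2 + 10s + 41)(s^2 + 8s + 52) = 0.
Each quadratic gives a conjugate pair via the quadratic formula.

s = -5 + 4j, -5 - 4j, -4 + 6j, -4 - 6j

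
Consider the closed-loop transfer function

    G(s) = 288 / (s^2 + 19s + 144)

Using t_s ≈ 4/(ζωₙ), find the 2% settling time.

t_s ≈ 0.4211 s

Comparing s^2 + 19s + 144 to s^2 + 2ζωₙs + ωₙ²: ωₙ = 12 rad/s and ζ = 19/(2·12) ≈ 0.7917.
ζωₙ = 19/2 = 9.5, so t_s ≈ 4/(ζωₙ) = 4/9.5 ≈ 0.4211 s.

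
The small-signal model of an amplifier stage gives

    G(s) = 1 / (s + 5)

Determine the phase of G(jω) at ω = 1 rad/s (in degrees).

At s = j1: numerator = 1, denominator = 5 + j1.
∠G = ∠num − ∠den = 0° − (11.310°) = -11.31°.

∠G(j1) ≈ -11.31°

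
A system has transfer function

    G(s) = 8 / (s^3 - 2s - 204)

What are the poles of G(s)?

s = -3 + 5j, -3 - 5j, 6

The poles are the roots of the denominator s^3 - 2s - 204 = 0.
Trying s = 6: the polynomial evaluates to 0, so (s - 6) is a factor.
Dividing out leaves s^2 + 6s + 34 = 0.
The quadratic formula then gives s = -3 ± 5j.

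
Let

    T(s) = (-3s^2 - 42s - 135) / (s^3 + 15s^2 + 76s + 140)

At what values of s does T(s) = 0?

s = -9, -5

Set the numerator to zero: -3s^2 - 42s - 135 = 0, i.e. -3·(s^2 + 14s + 45) = 0.
Factoring: (s + 9)(s + 5) = 0.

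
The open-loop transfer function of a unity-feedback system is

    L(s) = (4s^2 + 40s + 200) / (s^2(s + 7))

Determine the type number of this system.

The denominator has 2 factors of s at the origin (free integrators), so this is a Type 2 system.

Type 2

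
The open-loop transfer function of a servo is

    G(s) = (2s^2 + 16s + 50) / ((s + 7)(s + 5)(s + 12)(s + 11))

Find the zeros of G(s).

s = -4 ± 3j

Set the numerator to zero: 2s^2 + 16s + 50 = 0, i.e. 2·(s^2 + 8s + 25) = 0.
Factoring: (s^2 + 8s + 25) = 0.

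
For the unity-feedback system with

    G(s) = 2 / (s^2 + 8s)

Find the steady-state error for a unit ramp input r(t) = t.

G(s) has one pole at the origin.
This is a Type 1 system. Kv = lim_{s→0} s·G(s) = 2/8 = 1/4.
e_ss = 1/Kv = 1/(1/4) = 4.

e_ss = 4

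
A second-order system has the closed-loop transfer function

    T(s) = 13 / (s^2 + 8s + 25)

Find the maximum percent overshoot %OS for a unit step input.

Comparing s^2 + 8s + 25 to s^2 + 2ζωₙs + ωₙ²: ωₙ = 5 rad/s and ζ = 8/(2·5) = 0.8.
%OS = 100·exp(−πζ/√(1−ζ²)) = 100·exp(−π·0.8/√(1−0.8²)) ≈ 1.52%.

%OS ≈ 1.52%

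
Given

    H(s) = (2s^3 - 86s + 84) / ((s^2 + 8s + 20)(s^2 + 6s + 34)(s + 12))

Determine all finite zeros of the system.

s = -7, 6, 1

Set the numerator to zero: 2s^3 - 86s + 84 = 0, i.e. 2·(s^3 - 43s + 42) = 0.
Factoring: (s + 7)(s - 6)(s - 1) = 0.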